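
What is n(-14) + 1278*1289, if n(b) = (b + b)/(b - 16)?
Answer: 24710144/15 ≈ 1.6473e+6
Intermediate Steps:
n(b) = 2*b/(-16 + b) (n(b) = (2*b)/(-16 + b) = 2*b/(-16 + b))
n(-14) + 1278*1289 = 2*(-14)/(-16 - 14) + 1278*1289 = 2*(-14)/(-30) + 1647342 = 2*(-14)*(-1/30) + 1647342 = 14/15 + 1647342 = 24710144/15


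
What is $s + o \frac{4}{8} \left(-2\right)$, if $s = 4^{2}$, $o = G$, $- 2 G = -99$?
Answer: $- \frac{67}{2} \approx -33.5$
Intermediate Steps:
$G = \frac{99}{2}$ ($G = \left(- \frac{1}{2}\right) \left(-99\right) = \frac{99}{2} \approx 49.5$)
$o = \frac{99}{2} \approx 49.5$
$s = 16$
$s + o \frac{4}{8} \left(-2\right) = 16 + \frac{99 \cdot \frac{4}{8} \left(-2\right)}{2} = 16 + \frac{99 \cdot 4 \cdot \frac{1}{8} \left(-2\right)}{2} = 16 + \frac{99 \cdot \frac{1}{2} \left(-2\right)}{2} = 16 + \frac{99}{2} \left(-1\right) = 16 - \frac{99}{2} = - \frac{67}{2}$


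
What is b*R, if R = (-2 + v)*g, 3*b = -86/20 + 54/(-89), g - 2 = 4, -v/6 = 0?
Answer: 8734/445 ≈ 19.627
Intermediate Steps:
v = 0 (v = -6*0 = 0)
g = 6 (g = 2 + 4 = 6)
b = -4367/2670 (b = (-86/20 + 54/(-89))/3 = (-86*1/20 + 54*(-1/89))/3 = (-43/10 - 54/89)/3 = (⅓)*(-4367/890) = -4367/2670 ≈ -1.6356)
R = -12 (R = (-2 + 0)*6 = -2*6 = -12)
b*R = -4367/2670*(-12) = 8734/445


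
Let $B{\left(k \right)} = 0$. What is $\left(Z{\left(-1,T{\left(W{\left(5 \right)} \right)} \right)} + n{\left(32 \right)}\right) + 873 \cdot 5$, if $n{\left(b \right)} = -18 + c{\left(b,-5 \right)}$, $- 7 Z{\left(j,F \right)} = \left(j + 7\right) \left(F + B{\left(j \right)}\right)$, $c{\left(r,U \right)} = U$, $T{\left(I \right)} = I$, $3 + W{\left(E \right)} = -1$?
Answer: $\frac{30418}{7} \approx 4345.4$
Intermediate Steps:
$W{\left(E \right)} = -4$ ($W{\left(E \right)} = -3 - 1 = -4$)
$Z{\left(j,F \right)} = - \frac{F \left(7 + j\right)}{7}$ ($Z{\left(j,F \right)} = - \frac{\left(j + 7\right) \left(F + 0\right)}{7} = - \frac{\left(7 + j\right) F}{7} = - \frac{F \left(7 + j\right)}{7}$)
$n{\left(b \right)} = -23$ ($n{\left(b \right)} = -18 - 5 = -23$)
$\left(Z{\left(-1,T{\left(W{\left(5 \right)} \right)} \right)} + n{\left(32 \right)}\right) + 873 \cdot 5 = \left(\frac{1}{7} \left(-4\right) \left(-7 - -1\right) - 23\right) + 873 \cdot 5 = \left(\frac{1}{7} \left(-4\right) \left(-7 + 1\right) - 23\right) + 4365 = \left(\frac{1}{7} \left(-4\right) \left(-6\right) - 23\right) + 4365 = \left(\frac{24}{7} - 23\right) + 4365 = - \frac{137}{7} + 4365 = \frac{30418}{7}$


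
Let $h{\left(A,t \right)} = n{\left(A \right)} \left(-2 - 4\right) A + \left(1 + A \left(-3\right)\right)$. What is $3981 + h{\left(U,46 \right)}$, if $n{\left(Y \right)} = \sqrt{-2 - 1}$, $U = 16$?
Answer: $3934 - 96 i \sqrt{3} \approx 3934.0 - 166.28 i$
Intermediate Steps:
$n{\left(Y \right)} = i \sqrt{3}$ ($n{\left(Y \right)} = \sqrt{-3} = i \sqrt{3}$)
$h{\left(A,t \right)} = 1 - 3 A - 6 i A \sqrt{3}$ ($h{\left(A,t \right)} = i \sqrt{3} \left(-2 - 4\right) A + \left(1 + A \left(-3\right)\right) = i \sqrt{3} \left(- 6 A\right) - \left(-1 + 3 A\right) = - 6 i A \sqrt{3} - \left(-1 + 3 A\right) = 1 - 3 A - 6 i A \sqrt{3}$)
$3981 + h{\left(U,46 \right)} = 3981 - \left(47 + 6 i 16 \sqrt{3}\right) = 3981 - \left(47 + 96 i \sqrt{3}\right) = 3934 - 96 i \sqrt{3}$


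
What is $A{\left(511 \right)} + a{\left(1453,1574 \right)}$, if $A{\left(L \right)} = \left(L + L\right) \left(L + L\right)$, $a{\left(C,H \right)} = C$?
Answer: $1045937$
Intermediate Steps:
$A{\left(L \right)} = 4 L^{2}$ ($A{\left(L \right)} = 2 L 2 L = 4 L^{2}$)
$A{\left(511 \right)} + a{\left(1453,1574 \right)} = 4 \cdot 511^{2} + 1453 = 4 \cdot 261121 + 1453 = 1044484 + 1453 = 1045937$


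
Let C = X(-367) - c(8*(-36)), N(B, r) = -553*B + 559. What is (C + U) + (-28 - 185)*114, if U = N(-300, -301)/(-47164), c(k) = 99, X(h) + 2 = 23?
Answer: -1149081499/47164 ≈ -24364.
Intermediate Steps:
X(h) = 21 (X(h) = -2 + 23 = 21)
N(B, r) = 559 - 553*B
U = -166459/47164 (U = (559 - 553*(-300))/(-47164) = (559 + 165900)*(-1/47164) = 166459*(-1/47164) = -166459/47164 ≈ -3.5294)
C = -78 (C = 21 - 1*99 = 21 - 99 = -78)
(C + U) + (-28 - 185)*114 = (-78 - 166459/47164) + (-28 - 185)*114 = -3845251/47164 - 213*114 = -3845251/47164 - 24282 = -1149081499/47164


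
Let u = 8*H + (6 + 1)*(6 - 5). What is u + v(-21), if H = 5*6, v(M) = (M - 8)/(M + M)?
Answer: 10403/42 ≈ 247.69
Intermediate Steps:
v(M) = (-8 + M)/(2*M) (v(M) = (-8 + M)/((2*M)) = (-8 + M)*(1/(2*M)) = (-8 + M)/(2*M))
H = 30
u = 247 (u = 8*30 + (6 + 1)*(6 - 5) = 240 + 7*1 = 240 + 7 = 247)
u + v(-21) = 247 + (½)*(-8 - 21)/(-21) = 247 + (½)*(-1/21)*(-29) = 247 + 29/42 = 10403/42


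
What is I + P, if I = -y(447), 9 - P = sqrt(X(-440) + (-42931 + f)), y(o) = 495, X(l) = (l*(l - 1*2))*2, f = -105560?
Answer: -486 - sqrt(240469) ≈ -976.38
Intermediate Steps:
X(l) = 2*l*(-2 + l) (X(l) = (l*(l - 2))*2 = (l*(-2 + l))*2 = 2*l*(-2 + l))
P = 9 - sqrt(240469) (P = 9 - sqrt(2*(-440)*(-2 - 440) + (-42931 - 105560)) = 9 - sqrt(2*(-440)*(-442) - 148491) = 9 - sqrt(388960 - 148491) = 9 - sqrt(240469) ≈ -481.38)
I = -495 (I = -1*495 = -495)
I + P = -495 + (9 - sqrt(240469)) = -486 - sqrt(240469)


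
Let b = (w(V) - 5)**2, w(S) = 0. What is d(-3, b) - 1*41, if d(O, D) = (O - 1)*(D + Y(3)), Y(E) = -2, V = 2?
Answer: -133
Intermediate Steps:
b = 25 (b = (0 - 5)**2 = (-5)**2 = 25)
d(O, D) = (-1 + O)*(-2 + D) (d(O, D) = (O - 1)*(D - 2) = (-1 + O)*(-2 + D))
d(-3, b) - 1*41 = (2 - 1*25 - 2*(-3) + 25*(-3)) - 1*41 = (2 - 25 + 6 - 75) - 41 = -92 - 41 = -133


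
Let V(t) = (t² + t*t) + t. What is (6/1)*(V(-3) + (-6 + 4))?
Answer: 78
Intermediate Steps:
V(t) = t + 2*t² (V(t) = (t² + t²) + t = 2*t² + t = t + 2*t²)
(6/1)*(V(-3) + (-6 + 4)) = (6/1)*(-3*(1 + 2*(-3)) + (-6 + 4)) = (6*1)*(-3*(1 - 6) - 2) = 6*(-3*(-5) - 2) = 6*(15 - 2) = 6*13 = 78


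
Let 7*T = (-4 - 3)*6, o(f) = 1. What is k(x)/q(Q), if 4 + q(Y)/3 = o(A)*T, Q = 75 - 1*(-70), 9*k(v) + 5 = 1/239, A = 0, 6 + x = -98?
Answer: 199/10755 ≈ 0.018503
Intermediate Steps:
x = -104 (x = -6 - 98 = -104)
k(v) = -398/717 (k(v) = -5/9 + (⅑)/239 = -5/9 + (⅑)*(1/239) = -5/9 + 1/2151 = -398/717)
T = -6 (T = ((-4 - 3)*6)/7 = (-7*6)/7 = (⅐)*(-42) = -6)
Q = 145 (Q = 75 + 70 = 145)
q(Y) = -30 (q(Y) = -12 + 3*(1*(-6)) = -12 + 3*(-6) = -12 - 18 = -30)
k(x)/q(Q) = -398/717/(-30) = -398/717*(-1/30) = 199/10755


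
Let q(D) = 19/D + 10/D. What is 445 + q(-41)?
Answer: 18216/41 ≈ 444.29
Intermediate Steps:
q(D) = 29/D
445 + q(-41) = 445 + 29/(-41) = 445 + 29*(-1/41) = 445 - 29/41 = 18216/41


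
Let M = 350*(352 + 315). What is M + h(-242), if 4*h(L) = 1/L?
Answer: 225979599/968 ≈ 2.3345e+5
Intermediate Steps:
h(L) = 1/(4*L)
M = 233450 (M = 350*667 = 233450)
M + h(-242) = 233450 + (¼)/(-242) = 233450 + (¼)*(-1/242) = 233450 - 1/968 = 225979599/968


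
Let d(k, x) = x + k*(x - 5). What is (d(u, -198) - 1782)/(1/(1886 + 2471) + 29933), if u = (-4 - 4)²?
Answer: -32616502/65209041 ≈ -0.50018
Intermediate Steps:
u = 64 (u = (-8)² = 64)
d(k, x) = x + k*(-5 + x)
(d(u, -198) - 1782)/(1/(1886 + 2471) + 29933) = ((-198 - 5*64 + 64*(-198)) - 1782)/(1/(1886 + 2471) + 29933) = ((-198 - 320 - 12672) - 1782)/(1/4357 + 29933) = (-13190 - 1782)/(1/4357 + 29933) = -14972/130418082/4357 = -14972*4357/130418082 = -32616502/65209041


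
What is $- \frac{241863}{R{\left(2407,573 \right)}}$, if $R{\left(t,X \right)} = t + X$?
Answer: $- \frac{241863}{2980} \approx -81.162$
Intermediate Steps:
$R{\left(t,X \right)} = X + t$
$- \frac{241863}{R{\left(2407,573 \right)}} = - \frac{241863}{573 + 2407} = - \frac{241863}{2980}$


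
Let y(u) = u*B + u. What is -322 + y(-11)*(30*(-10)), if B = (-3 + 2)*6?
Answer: -16822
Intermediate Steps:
B = -6 (B = -1*6 = -6)
y(u) = -5*u (y(u) = u*(-6) + u = -6*u + u = -5*u)
-322 + y(-11)*(30*(-10)) = -322 + (-5*(-11))*(30*(-10)) = -322 + 55*(-300) = -322 - 16500 = -16822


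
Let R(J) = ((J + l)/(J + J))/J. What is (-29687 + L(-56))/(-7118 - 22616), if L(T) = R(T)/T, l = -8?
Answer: 162922255/163180192 ≈ 0.99842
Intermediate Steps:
R(J) = (-8 + J)/(2*J**2) (R(J) = ((J - 8)/(J + J))/J = ((-8 + J)/((2*J)))/J = ((-8 + J)*(1/(2*J)))/J = ((-8 + J)/(2*J))/J = (-8 + J)/(2*J**2))
L(T) = (-8 + T)/(2*T**3) (L(T) = ((-8 + T)/(2*T**2))/T = (-8 + T)/(2*T**3))
(-29687 + L(-56))/(-7118 - 22616) = (-29687 + (1/2)*(-8 - 56)/(-56)**3)/(-7118 - 22616) = (-29687 + (1/2)*(-1/175616)*(-64))/(-29734) = (-29687 + 1/5488)*(-1/29734) = -162922255/5488*(-1/29734) = 162922255/163180192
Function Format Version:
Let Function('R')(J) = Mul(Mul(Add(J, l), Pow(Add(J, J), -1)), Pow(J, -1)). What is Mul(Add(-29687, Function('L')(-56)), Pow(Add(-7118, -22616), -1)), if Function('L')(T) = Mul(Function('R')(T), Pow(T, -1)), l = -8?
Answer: Rational(162922255, 163180192) ≈ 0.99842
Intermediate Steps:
Function('R')(J) = Mul(Rational(1, 2), Pow(J, -2), Add(-8, J)) (Function('R')(J) = Mul(Mul(Add(J, -8), Pow(Add(J, J), -1)), Pow(J, -1)) = Mul(Mul(Add(-8, J), Pow(Mul(2, J), -1)), Pow(J, -1)) = Mul(Mul(Add(-8, J), Mul(Rational(1, 2), Pow(J, -1))), Pow(J, -1)) = Mul(Mul(Rational(1, 2), Pow(J, -1), Add(-8, J)), Pow(J, -1)) = Mul(Rational(1, 2), Pow(J, -2), Add(-8, J)))
Function('L')(T) = Mul(Rational(1, 2), Pow(T, -3), Add(-8, T)) (Function('L')(T) = Mul(Mul(Rational(1, 2), Pow(T, -2), Add(-8, T)), Pow(T, -1)) = Mul(Rational(1, 2), Pow(T, -3), Add(-8, T)))
Mul(Add(-29687, Function('L')(-56)), Pow(Add(-7118, -22616), -1)) = Mul(Add(-29687, Mul(Rational(1, 2), Pow(-56, -3), Add(-8, -56))), Pow(Add(-7118, -22616), -1)) = Mul(Add(-29687, Mul(Rational(1, 2), Rational(-1, 175616), -64)), Pow(-29734, -1)) = Mul(Add(-29687, Rational(1, 5488)), Rational(-1, 29734)) = Mul(Rational(-162922255, 5488), Rational(-1, 29734)) = Rational(162922255, 163180192)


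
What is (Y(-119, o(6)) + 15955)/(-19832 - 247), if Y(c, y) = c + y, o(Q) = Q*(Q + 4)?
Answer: -15896/20079 ≈ -0.79167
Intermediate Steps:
o(Q) = Q*(4 + Q)
(Y(-119, o(6)) + 15955)/(-19832 - 247) = ((-119 + 6*(4 + 6)) + 15955)/(-19832 - 247) = ((-119 + 6*10) + 15955)/(-20079) = ((-119 + 60) + 15955)*(-1/20079) = (-59 + 15955)*(-1/20079) = 15896*(-1/20079) = -15896/20079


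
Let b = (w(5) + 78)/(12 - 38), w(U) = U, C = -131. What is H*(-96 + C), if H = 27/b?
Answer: 159354/83 ≈ 1919.9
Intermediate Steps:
b = -83/26 (b = (5 + 78)/(12 - 38) = 83/(-26) = 83*(-1/26) = -83/26 ≈ -3.1923)
H = -702/83 (H = 27/(-83/26) = 27*(-26/83) = -702/83 ≈ -8.4578)
H*(-96 + C) = -702*(-96 - 131)/83 = -702/83*(-227) = 159354/83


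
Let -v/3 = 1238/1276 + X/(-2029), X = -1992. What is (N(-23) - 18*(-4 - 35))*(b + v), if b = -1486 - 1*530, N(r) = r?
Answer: -1777144373067/1294502 ≈ -1.3728e+6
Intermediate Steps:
b = -2016 (b = -1486 - 530 = -2016)
v = -7580541/1294502 (v = -3*(1238/1276 - 1992/(-2029)) = -3*(1238*(1/1276) - 1992*(-1/2029)) = -3*(619/638 + 1992/2029) = -3*2526847/1294502 = -7580541/1294502 ≈ -5.8559)
(N(-23) - 18*(-4 - 35))*(b + v) = (-23 - 18*(-4 - 35))*(-2016 - 7580541/1294502) = (-23 - 18*(-39))*(-2617296573/1294502) = (-23 + 702)*(-2617296573/1294502) = 679*(-2617296573/1294502) = -1777144373067/1294502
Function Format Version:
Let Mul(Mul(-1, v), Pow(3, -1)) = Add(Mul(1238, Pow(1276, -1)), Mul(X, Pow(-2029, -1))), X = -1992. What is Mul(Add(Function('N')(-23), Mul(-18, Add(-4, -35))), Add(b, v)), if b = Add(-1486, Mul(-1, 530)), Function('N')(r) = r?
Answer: Rational(-1777144373067, 1294502) ≈ -1.3728e+6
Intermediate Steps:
b = -2016 (b = Add(-1486, -530) = -2016)
v = Rational(-7580541, 1294502) (v = Mul(-3, Add(Mul(1238, Pow(1276, -1)), Mul(-1992, Pow(-2029, -1)))) = Mul(-3, Add(Mul(1238, Rational(1, 1276)), Mul(-1992, Rational(-1, 2029)))) = Mul(-3, Add(Rational(619, 638), Rational(1992, 2029))) = Mul(-3, Rational(2526847, 1294502)) = Rational(-7580541, 1294502) ≈ -5.8559)
Mul(Add(Function('N')(-23), Mul(-18, Add(-4, -35))), Add(b, v)) = Mul(Add(-23, Mul(-18, Add(-4, -35))), Add(-2016, Rational(-7580541, 1294502))) = Mul(Add(-23, Mul(-18, -39)), Rational(-2617296573, 1294502)) = Mul(Add(-23, 702), Rational(-2617296573, 1294502)) = Mul(679, Rational(-2617296573, 1294502)) = Rational(-1777144373067, 1294502)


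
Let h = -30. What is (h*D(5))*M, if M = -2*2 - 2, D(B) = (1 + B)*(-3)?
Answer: -3240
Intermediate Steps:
D(B) = -3 - 3*B
M = -6 (M = -4 - 2 = -6)
(h*D(5))*M = -30*(-3 - 3*5)*(-6) = -30*(-3 - 15)*(-6) = -30*(-18)*(-6) = 540*(-6) = -3240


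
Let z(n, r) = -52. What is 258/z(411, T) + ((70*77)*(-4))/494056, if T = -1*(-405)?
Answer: -8036723/1605682 ≈ -5.0052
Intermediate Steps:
T = 405
258/z(411, T) + ((70*77)*(-4))/494056 = 258/(-52) + ((70*77)*(-4))/494056 = 258*(-1/52) + (5390*(-4))*(1/494056) = -129/26 - 21560*1/494056 = -129/26 - 2695/61757 = -8036723/1605682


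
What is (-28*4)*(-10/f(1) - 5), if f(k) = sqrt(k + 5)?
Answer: 560 + 560*sqrt(6)/3 ≈ 1017.2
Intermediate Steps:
f(k) = sqrt(5 + k)
(-28*4)*(-10/f(1) - 5) = (-28*4)*(-10/sqrt(5 + 1) - 5) = -112*(-10*sqrt(6)/6 - 5) = -112*(-5*sqrt(6)/3 - 5) = -112*(-5 - 5*sqrt(6)/3) = 560 + 560*sqrt(6)/3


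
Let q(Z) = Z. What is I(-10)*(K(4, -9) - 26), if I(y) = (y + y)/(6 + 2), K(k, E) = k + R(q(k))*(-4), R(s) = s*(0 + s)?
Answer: 215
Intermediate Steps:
R(s) = s² (R(s) = s*s = s²)
K(k, E) = k - 4*k² (K(k, E) = k + k²*(-4) = k - 4*k²)
I(y) = y/4 (I(y) = (2*y)/8 = (2*y)*(⅛) = y/4)
I(-10)*(K(4, -9) - 26) = ((¼)*(-10))*(4*(1 - 4*4) - 26) = -5*(4*(1 - 16) - 26)/2 = -5*(4*(-15) - 26)/2 = -5*(-60 - 26)/2 = -5/2*(-86) = 215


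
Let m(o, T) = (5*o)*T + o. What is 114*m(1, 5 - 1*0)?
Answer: 2964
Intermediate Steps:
m(o, T) = o + 5*T*o (m(o, T) = 5*T*o + o = o + 5*T*o)
114*m(1, 5 - 1*0) = 114*(1*(1 + 5*(5 - 1*0))) = 114*(1*(1 + 5*(5 + 0))) = 114*(1*(1 + 5*5)) = 114*(1*(1 + 25)) = 114*(1*26) = 114*26 = 2964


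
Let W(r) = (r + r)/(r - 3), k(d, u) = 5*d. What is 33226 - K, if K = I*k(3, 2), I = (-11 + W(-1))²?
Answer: 126289/4 ≈ 31572.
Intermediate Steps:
W(r) = 2*r/(-3 + r) (W(r) = (2*r)/(-3 + r) = 2*r/(-3 + r))
I = 441/4 (I = (-11 + 2*(-1)/(-3 - 1))² = (-11 + 2*(-1)/(-4))² = (-11 + 2*(-1)*(-¼))² = (-11 + ½)² = (-21/2)² = 441/4 ≈ 110.25)
K = 6615/4 (K = 441*(5*3)/4 = (441/4)*15 = 6615/4 ≈ 1653.8)
33226 - K = 33226 - 1*6615/4 = 33226 - 6615/4 = 126289/4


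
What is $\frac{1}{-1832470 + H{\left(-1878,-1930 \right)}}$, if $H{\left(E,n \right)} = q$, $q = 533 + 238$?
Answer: $- \frac{1}{1831699} \approx -5.4594 \cdot 10^{-7}$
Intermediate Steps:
$q = 771$
$H{\left(E,n \right)} = 771$
$\frac{1}{-1832470 + H{\left(-1878,-1930 \right)}} = \frac{1}{-1832470 + 771} = \frac{1}{-1831699} = - \frac{1}{1831699}$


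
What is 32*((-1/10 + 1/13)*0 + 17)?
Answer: 544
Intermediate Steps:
32*((-1/10 + 1/13)*0 + 17) = 32*((-1*⅒ + 1*(1/13))*0 + 17) = 32*((-⅒ + 1/13)*0 + 17) = 32*(-3/130*0 + 17) = 32*(0 + 17) = 32*17 = 544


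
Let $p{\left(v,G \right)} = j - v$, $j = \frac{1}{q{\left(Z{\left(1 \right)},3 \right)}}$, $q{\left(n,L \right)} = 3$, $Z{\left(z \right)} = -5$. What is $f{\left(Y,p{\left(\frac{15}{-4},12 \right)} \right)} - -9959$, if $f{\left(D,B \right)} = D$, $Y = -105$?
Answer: $9854$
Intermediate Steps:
$j = \frac{1}{3} \approx 0.33333$
$p{\left(v,G \right)} = \frac{1}{3} - v$
$f{\left(Y,p{\left(\frac{15}{-4},12 \right)} \right)} - -9959 = -105 - -9959 = -105 + 9959 = 9854$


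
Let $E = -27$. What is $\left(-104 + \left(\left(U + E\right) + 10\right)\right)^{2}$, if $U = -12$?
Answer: $17689$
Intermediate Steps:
$\left(-104 + \left(\left(U + E\right) + 10\right)\right)^{2} = \left(-104 + \left(\left(-12 - 27\right) + 10\right)\right)^{2} = \left(-104 + \left(-39 + 10\right)\right)^{2} = \left(-104 - 29\right)^{2} = \left(-133\right)^{2} = 17689$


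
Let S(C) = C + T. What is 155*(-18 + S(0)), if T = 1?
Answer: -2635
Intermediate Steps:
S(C) = 1 + C (S(C) = C + 1 = 1 + C)
155*(-18 + S(0)) = 155*(-18 + (1 + 0)) = 155*(-18 + 1) = 155*(-17) = -2635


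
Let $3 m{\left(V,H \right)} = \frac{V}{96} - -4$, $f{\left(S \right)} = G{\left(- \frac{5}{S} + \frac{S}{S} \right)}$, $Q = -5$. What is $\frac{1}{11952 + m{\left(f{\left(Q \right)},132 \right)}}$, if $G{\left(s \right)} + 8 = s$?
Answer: $\frac{16}{191253} \approx 8.3659 \cdot 10^{-5}$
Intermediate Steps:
$G{\left(s \right)} = -8 + s$
$f{\left(S \right)} = -7 - \frac{5}{S}$ ($f{\left(S \right)} = -8 - \left(\frac{5}{S} - \frac{S}{S}\right) = -8 + \left(- \frac{5}{S} + 1\right) = -8 + \left(1 - \frac{5}{S}\right) = -7 - \frac{5}{S}$)
$m{\left(V,H \right)} = \frac{4}{3} + \frac{V}{288}$ ($m{\left(V,H \right)} = \frac{\frac{V}{96} - -4}{3} = \frac{V \frac{1}{96} + 4}{3} = \frac{\frac{V}{96} + 4}{3} = \frac{4 + \frac{V}{96}}{3} = \frac{4}{3} + \frac{V}{288}$)
$\frac{1}{11952 + m{\left(f{\left(Q \right)},132 \right)}} = \frac{1}{11952 + \left(\frac{4}{3} + \frac{-7 - \frac{5}{-5}}{288}\right)} = \frac{1}{11952 + \left(\frac{4}{3} + \frac{-7 - -1}{288}\right)} = \frac{1}{11952 + \left(\frac{4}{3} + \frac{-7 + 1}{288}\right)} = \frac{1}{11952 + \left(\frac{4}{3} + \frac{1}{288} \left(-6\right)\right)} = \frac{1}{11952 + \left(\frac{4}{3} - \frac{1}{48}\right)} = \frac{1}{11952 + \frac{21}{16}} = \frac{1}{\frac{191253}{16}} = \frac{16}{191253}$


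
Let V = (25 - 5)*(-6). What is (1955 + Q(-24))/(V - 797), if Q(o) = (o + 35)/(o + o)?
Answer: -93829/44016 ≈ -2.1317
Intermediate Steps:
Q(o) = (35 + o)/(2*o) (Q(o) = (35 + o)/((2*o)) = (35 + o)*(1/(2*o)) = (35 + o)/(2*o))
V = -120 (V = 20*(-6) = -120)
(1955 + Q(-24))/(V - 797) = (1955 + (1/2)*(35 - 24)/(-24))/(-120 - 797) = (1955 + (1/2)*(-1/24)*11)/(-917) = (1955 - 11/48)*(-1/917) = (93829/48)*(-1/917) = -93829/44016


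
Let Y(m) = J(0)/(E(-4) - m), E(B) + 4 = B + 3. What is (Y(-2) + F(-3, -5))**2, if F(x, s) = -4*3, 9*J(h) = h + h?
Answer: 144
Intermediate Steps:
J(h) = 2*h/9 (J(h) = (h + h)/9 = (2*h)/9 = 2*h/9)
E(B) = -1 + B (E(B) = -4 + (B + 3) = -4 + (3 + B) = -1 + B)
F(x, s) = -12
Y(m) = 0 (Y(m) = ((2/9)*0)/((-1 - 4) - m) = 0/(-5 - m) = 0)
(Y(-2) + F(-3, -5))**2 = (0 - 12)**2 = (-12)**2 = 144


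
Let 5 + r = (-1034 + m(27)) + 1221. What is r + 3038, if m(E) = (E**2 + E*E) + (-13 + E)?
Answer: 4692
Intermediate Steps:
m(E) = -13 + E + 2*E**2 (m(E) = (E**2 + E**2) + (-13 + E) = 2*E**2 + (-13 + E) = -13 + E + 2*E**2)
r = 1654 (r = -5 + ((-1034 + (-13 + 27 + 2*27**2)) + 1221) = -5 + ((-1034 + (-13 + 27 + 2*729)) + 1221) = -5 + ((-1034 + (-13 + 27 + 1458)) + 1221) = -5 + ((-1034 + 1472) + 1221) = -5 + (438 + 1221) = -5 + 1659 = 1654)
r + 3038 = 1654 + 3038 = 4692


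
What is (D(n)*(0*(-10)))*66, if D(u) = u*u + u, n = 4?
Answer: 0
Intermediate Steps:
D(u) = u + u**2 (D(u) = u**2 + u = u + u**2)
(D(n)*(0*(-10)))*66 = ((4*(1 + 4))*(0*(-10)))*66 = ((4*5)*0)*66 = (20*0)*66 = 0*66 = 0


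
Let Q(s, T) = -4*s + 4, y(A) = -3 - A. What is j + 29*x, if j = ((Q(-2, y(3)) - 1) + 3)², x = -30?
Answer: -674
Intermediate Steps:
Q(s, T) = 4 - 4*s
j = 196 (j = (((4 - 4*(-2)) - 1) + 3)² = (((4 + 8) - 1) + 3)² = ((12 - 1) + 3)² = (11 + 3)² = 14² = 196)
j + 29*x = 196 + 29*(-30) = 196 - 870 = -674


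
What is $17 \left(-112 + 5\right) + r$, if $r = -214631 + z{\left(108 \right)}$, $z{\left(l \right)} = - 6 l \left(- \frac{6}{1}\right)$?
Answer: $-212562$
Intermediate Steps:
$z{\left(l \right)} = 36 l$ ($z{\left(l \right)} = - 6 l \left(\left(-6\right) 1\right) = - 6 l \left(-6\right) = 36 l$)
$r = -210743$ ($r = -214631 + 36 \cdot 108 = -214631 + 3888 = -210743$)
$17 \left(-112 + 5\right) + r = 17 \left(-112 + 5\right) - 210743 = 17 \left(-107\right) - 210743 = -1819 - 210743 = -212562$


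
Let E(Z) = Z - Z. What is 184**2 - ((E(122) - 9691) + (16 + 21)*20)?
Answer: 42807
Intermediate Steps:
E(Z) = 0
184**2 - ((E(122) - 9691) + (16 + 21)*20) = 184**2 - ((0 - 9691) + (16 + 21)*20) = 33856 - (-9691 + 37*20) = 33856 - (-9691 + 740) = 33856 - 1*(-8951) = 33856 + 8951 = 42807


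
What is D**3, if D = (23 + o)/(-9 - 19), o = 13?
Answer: -729/343 ≈ -2.1254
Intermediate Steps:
D = -9/7 (D = (23 + 13)/(-9 - 19) = 36/(-28) = 36*(-1/28) = -9/7 ≈ -1.2857)
D**3 = (-9/7)**3 = -729/343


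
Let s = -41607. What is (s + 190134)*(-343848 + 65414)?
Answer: -41354966718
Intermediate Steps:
(s + 190134)*(-343848 + 65414) = (-41607 + 190134)*(-343848 + 65414) = 148527*(-278434) = -41354966718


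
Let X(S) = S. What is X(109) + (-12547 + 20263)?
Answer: 7825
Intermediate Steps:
X(109) + (-12547 + 20263) = 109 + (-12547 + 20263) = 109 + 7716 = 7825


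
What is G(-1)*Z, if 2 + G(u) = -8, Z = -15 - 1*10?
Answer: 250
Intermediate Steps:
Z = -25 (Z = -15 - 10 = -25)
G(u) = -10 (G(u) = -2 - 8 = -10)
G(-1)*Z = -10*(-25) = 250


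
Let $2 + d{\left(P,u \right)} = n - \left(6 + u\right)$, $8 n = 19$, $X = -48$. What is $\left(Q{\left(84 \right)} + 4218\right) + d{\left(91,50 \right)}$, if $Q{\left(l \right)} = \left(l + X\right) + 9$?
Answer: $\frac{33659}{8} \approx 4207.4$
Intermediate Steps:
$n = \frac{19}{8}$ ($n = \frac{1}{8} \cdot 19 = \frac{19}{8} \approx 2.375$)
$d{\left(P,u \right)} = - \frac{45}{8} - u$ ($d{\left(P,u \right)} = -2 + \left(\frac{19}{8} - \left(6 + u\right)\right) = -2 - \left(\frac{29}{8} + u\right) = - \frac{45}{8} - u$)
$Q{\left(l \right)} = -39 + l$ ($Q{\left(l \right)} = \left(l - 48\right) + 9 = \left(-48 + l\right) + 9 = -39 + l$)
$\left(Q{\left(84 \right)} + 4218\right) + d{\left(91,50 \right)} = \left(\left(-39 + 84\right) + 4218\right) - \frac{445}{8} = \left(45 + 4218\right) - \frac{445}{8} = 4263 - \frac{445}{8} = \frac{33659}{8}$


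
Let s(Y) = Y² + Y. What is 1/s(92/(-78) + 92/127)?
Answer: -24532209/6083546 ≈ -4.0325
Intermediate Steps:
s(Y) = Y + Y²
1/s(92/(-78) + 92/127) = 1/((92/(-78) + 92/127)*(1 + (92/(-78) + 92/127))) = 1/((92*(-1/78) + 92*(1/127))*(1 + (92*(-1/78) + 92*(1/127)))) = 1/((-46/39 + 92/127)*(1 + (-46/39 + 92/127))) = 1/(-2254*(1 - 2254/4953)/4953) = 1/(-2254/4953*2699/4953) = 1/(-6083546/24532209) = -24532209/6083546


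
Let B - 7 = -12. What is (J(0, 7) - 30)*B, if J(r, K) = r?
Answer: 150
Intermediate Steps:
B = -5 (B = 7 - 12 = -5)
(J(0, 7) - 30)*B = (0 - 30)*(-5) = -30*(-5) = 150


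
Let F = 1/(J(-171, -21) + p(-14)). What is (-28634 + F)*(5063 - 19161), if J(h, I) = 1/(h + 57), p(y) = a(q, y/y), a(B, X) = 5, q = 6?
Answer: 229693525936/569 ≈ 4.0368e+8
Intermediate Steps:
p(y) = 5
J(h, I) = 1/(57 + h)
F = 114/569 (F = 1/(1/(57 - 171) + 5) = 1/(1/(-114) + 5) = 1/(-1/114 + 5) = 1/(569/114) = 114/569 ≈ 0.20035)
(-28634 + F)*(5063 - 19161) = (-28634 + 114/569)*(5063 - 19161) = -16292632/569*(-14098) = 229693525936/569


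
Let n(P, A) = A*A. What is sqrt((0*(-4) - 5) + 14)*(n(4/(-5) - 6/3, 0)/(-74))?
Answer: 0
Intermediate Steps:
n(P, A) = A**2
sqrt((0*(-4) - 5) + 14)*(n(4/(-5) - 6/3, 0)/(-74)) = sqrt((0*(-4) - 5) + 14)*(0**2/(-74)) = sqrt((0 - 5) + 14)*(0*(-1/74)) = sqrt(-5 + 14)*0 = sqrt(9)*0 = 3*0 = 0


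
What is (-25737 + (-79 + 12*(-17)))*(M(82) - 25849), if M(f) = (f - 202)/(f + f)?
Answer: 27577010780/41 ≈ 6.7261e+8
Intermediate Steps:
M(f) = (-202 + f)/(2*f) (M(f) = (-202 + f)/((2*f)) = (-202 + f)*(1/(2*f)) = (-202 + f)/(2*f))
(-25737 + (-79 + 12*(-17)))*(M(82) - 25849) = (-25737 + (-79 + 12*(-17)))*((½)*(-202 + 82)/82 - 25849) = (-25737 + (-79 - 204))*((½)*(1/82)*(-120) - 25849) = (-25737 - 283)*(-30/41 - 25849) = -26020*(-1059839/41) = 27577010780/41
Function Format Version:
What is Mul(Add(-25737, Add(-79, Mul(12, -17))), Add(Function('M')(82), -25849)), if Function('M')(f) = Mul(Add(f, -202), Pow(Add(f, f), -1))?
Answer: Rational(27577010780, 41) ≈ 6.7261e+8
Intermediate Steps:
Function('M')(f) = Mul(Rational(1, 2), Pow(f, -1), Add(-202, f)) (Function('M')(f) = Mul(Add(-202, f), Pow(Mul(2, f), -1)) = Mul(Add(-202, f), Mul(Rational(1, 2), Pow(f, -1))) = Mul(Rational(1, 2), Pow(f, -1), Add(-202, f)))
Mul(Add(-25737, Add(-79, Mul(12, -17))), Add(Function('M')(82), -25849)) = Mul(Add(-25737, Add(-79, Mul(12, -17))), Add(Mul(Rational(1, 2), Pow(82, -1), Add(-202, 82)), -25849)) = Mul(Add(-25737, Add(-79, -204)), Add(Mul(Rational(1, 2), Rational(1, 82), -120), -25849)) = Mul(Add(-25737, -283), Add(Rational(-30, 41), -25849)) = Mul(-26020, Rational(-1059839, 41)) = Rational(27577010780, 41)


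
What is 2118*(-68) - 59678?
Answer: -203702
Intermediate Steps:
2118*(-68) - 59678 = -144024 - 59678 = -203702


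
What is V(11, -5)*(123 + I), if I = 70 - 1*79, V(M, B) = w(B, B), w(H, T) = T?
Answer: -570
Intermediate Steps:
V(M, B) = B
I = -9 (I = 70 - 79 = -9)
V(11, -5)*(123 + I) = -5*(123 - 9) = -5*114 = -570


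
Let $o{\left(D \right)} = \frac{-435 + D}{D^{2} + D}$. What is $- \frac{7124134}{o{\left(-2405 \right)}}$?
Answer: $\frac{1029725890427}{71} \approx 1.4503 \cdot 10^{10}$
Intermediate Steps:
$o{\left(D \right)} = \frac{-435 + D}{D + D^{2}}$
$- \frac{7124134}{o{\left(-2405 \right)}} = - \frac{7124134}{\frac{1}{-2405} \frac{1}{1 - 2405} \left(-435 - 2405\right)} = - \frac{7124134}{\left(- \frac{1}{2405}\right) \frac{1}{-2404} \left(-2840\right)} = - \frac{7124134}{\left(- \frac{1}{2405}\right) \left(- \frac{1}{2404}\right) \left(-2840\right)} = - \frac{7124134}{- \frac{142}{289081}} = \left(-7124134\right) \left(- \frac{289081}{142}\right) = \frac{1029725890427}{71}$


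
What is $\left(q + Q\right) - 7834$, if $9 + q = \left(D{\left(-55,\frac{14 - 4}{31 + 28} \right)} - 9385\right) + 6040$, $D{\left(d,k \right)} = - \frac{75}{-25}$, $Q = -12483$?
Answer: $-23668$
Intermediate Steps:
$D{\left(d,k \right)} = 3$ ($D{\left(d,k \right)} = \left(-75\right) \left(- \frac{1}{25}\right) = 3$)
$q = -3351$ ($q = -9 + \left(\left(3 - 9385\right) + 6040\right) = -9 + \left(-9382 + 6040\right) = -9 - 3342 = -3351$)
$\left(q + Q\right) - 7834 = \left(-3351 - 12483\right) - 7834 = -15834 - 7834 = -23668$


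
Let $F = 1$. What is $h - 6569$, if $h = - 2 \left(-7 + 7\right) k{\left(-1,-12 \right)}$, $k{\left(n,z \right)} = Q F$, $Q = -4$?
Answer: $-6569$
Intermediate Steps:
$k{\left(n,z \right)} = -4$ ($k{\left(n,z \right)} = \left(-4\right) 1 = -4$)
$h = 0$ ($h = - 2 \left(-7 + 7\right) \left(-4\right) = \left(-2\right) 0 \left(-4\right) = 0 \left(-4\right) = 0$)
$h - 6569 = 0 - 6569 = -6569$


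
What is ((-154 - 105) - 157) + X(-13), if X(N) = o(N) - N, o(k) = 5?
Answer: -398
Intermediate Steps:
X(N) = 5 - N
((-154 - 105) - 157) + X(-13) = ((-154 - 105) - 157) + (5 - 1*(-13)) = (-259 - 157) + (5 + 13) = -416 + 18 = -398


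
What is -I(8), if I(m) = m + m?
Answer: -16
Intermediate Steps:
I(m) = 2*m
-I(8) = -2*8 = -1*16 = -16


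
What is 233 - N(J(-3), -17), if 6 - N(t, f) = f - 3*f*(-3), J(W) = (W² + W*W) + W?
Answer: 57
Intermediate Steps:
J(W) = W + 2*W² (J(W) = (W² + W²) + W = 2*W² + W = W + 2*W²)
N(t, f) = 6 - 10*f (N(t, f) = 6 - (f - 3*f*(-3)) = 6 - (f + 9*f) = 6 - 10*f)
233 - N(J(-3), -17) = 233 - (6 - 10*(-17)) = 233 - (6 + 170) = 233 - 1*176 = 233 - 176 = 57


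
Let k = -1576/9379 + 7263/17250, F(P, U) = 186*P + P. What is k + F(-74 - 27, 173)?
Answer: -1018548100191/53929250 ≈ -18887.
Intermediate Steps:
F(P, U) = 187*P
k = 13644559/53929250 (k = -1576*1/9379 + 7263*(1/17250) = -1576/9379 + 2421/5750 = 13644559/53929250 ≈ 0.25301)
k + F(-74 - 27, 173) = 13644559/53929250 + 187*(-74 - 27) = 13644559/53929250 + 187*(-101) = 13644559/53929250 - 18887 = -1018548100191/53929250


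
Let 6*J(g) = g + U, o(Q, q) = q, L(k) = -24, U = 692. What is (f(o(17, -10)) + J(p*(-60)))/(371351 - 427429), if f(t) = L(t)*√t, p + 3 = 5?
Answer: -13/7647 + 12*I*√10/28039 ≈ -0.0017 + 0.0013534*I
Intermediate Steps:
p = 2 (p = -3 + 5 = 2)
J(g) = 346/3 + g/6 (J(g) = (g + 692)/6 = (692 + g)/6 = 346/3 + g/6)
f(t) = -24*√t
(f(o(17, -10)) + J(p*(-60)))/(371351 - 427429) = (-24*I*√10 + (346/3 + (2*(-60))/6))/(371351 - 427429) = (-24*I*√10 + (346/3 + (⅙)*(-120)))/(-56078) = (-24*I*√10 + (346/3 - 20))*(-1/56078) = (-24*I*√10 + 286/3)*(-1/56078) = (286/3 - 24*I*√10)*(-1/56078) = -13/7647 + 12*I*√10/28039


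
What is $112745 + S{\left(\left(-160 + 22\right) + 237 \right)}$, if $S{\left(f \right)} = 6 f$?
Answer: $113339$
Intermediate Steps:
$112745 + S{\left(\left(-160 + 22\right) + 237 \right)} = 112745 + 6 \left(\left(-160 + 22\right) + 237\right) = 112745 + 6 \left(-138 + 237\right) = 112745 + 6 \cdot 99 = 112745 + 594 = 113339$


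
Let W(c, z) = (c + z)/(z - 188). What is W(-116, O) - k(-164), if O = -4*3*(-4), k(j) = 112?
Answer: -3903/35 ≈ -111.51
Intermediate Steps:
O = 48 (O = -12*(-4) = 48)
W(c, z) = (c + z)/(-188 + z)
W(-116, O) - k(-164) = (-116 + 48)/(-188 + 48) - 1*112 = -68/(-140) - 112 = -1/140*(-68) - 112 = 17/35 - 112 = -3903/35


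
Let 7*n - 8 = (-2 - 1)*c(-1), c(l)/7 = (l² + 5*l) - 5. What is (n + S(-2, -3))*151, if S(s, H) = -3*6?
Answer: 10721/7 ≈ 1531.6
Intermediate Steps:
c(l) = -35 + 7*l² + 35*l (c(l) = 7*((l² + 5*l) - 5) = 7*(-5 + l² + 5*l) = -35 + 7*l² + 35*l)
S(s, H) = -18
n = 197/7 (n = 8/7 + ((-2 - 1)*(-35 + 7*(-1)² + 35*(-1)))/7 = 8/7 + (-3*(-35 + 7*1 - 35))/7 = 8/7 + (-3*(-35 + 7 - 35))/7 = 8/7 + (-3*(-63))/7 = 8/7 + (⅐)*189 = 8/7 + 27 = 197/7 ≈ 28.143)
(n + S(-2, -3))*151 = (197/7 - 18)*151 = (71/7)*151 = 10721/7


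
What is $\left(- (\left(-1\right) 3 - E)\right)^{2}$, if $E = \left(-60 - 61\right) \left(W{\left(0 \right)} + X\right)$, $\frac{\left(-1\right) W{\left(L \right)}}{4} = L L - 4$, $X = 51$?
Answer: $65674816$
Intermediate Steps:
$W{\left(L \right)} = 16 - 4 L^{2}$ ($W{\left(L \right)} = - 4 \left(L L - 4\right) = - 4 \left(L^{2} - 4\right) = - 4 \left(-4 + L^{2}\right) = 16 - 4 L^{2}$)
$E = -8107$ ($E = \left(-60 - 61\right) \left(\left(16 - 4 \cdot 0^{2}\right) + 51\right) = - 121 \left(\left(16 - 0\right) + 51\right) = - 121 \left(\left(16 + 0\right) + 51\right) = - 121 \left(16 + 51\right) = \left(-121\right) 67 = -8107$)
$\left(- (\left(-1\right) 3 - E)\right)^{2} = \left(- (\left(-1\right) 3 - -8107)\right)^{2} = \left(- (-3 + 8107)\right)^{2} = \left(\left(-1\right) 8104\right)^{2} = \left(-8104\right)^{2} = 65674816$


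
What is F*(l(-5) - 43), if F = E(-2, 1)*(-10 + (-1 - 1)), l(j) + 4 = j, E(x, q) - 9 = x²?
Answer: 8112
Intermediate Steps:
E(x, q) = 9 + x²
l(j) = -4 + j
F = -156 (F = (9 + (-2)²)*(-10 + (-1 - 1)) = (9 + 4)*(-10 - 2) = 13*(-12) = -156)
F*(l(-5) - 43) = -156*((-4 - 5) - 43) = -156*(-9 - 43) = -156*(-52) = 8112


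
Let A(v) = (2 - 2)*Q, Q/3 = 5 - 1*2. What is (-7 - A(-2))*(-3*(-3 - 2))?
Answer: -105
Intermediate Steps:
Q = 9 (Q = 3*(5 - 1*2) = 3*(5 - 2) = 3*3 = 9)
A(v) = 0 (A(v) = (2 - 2)*9 = 0*9 = 0)
(-7 - A(-2))*(-3*(-3 - 2)) = (-7 - 1*0)*(-3*(-3 - 2)) = (-7 + 0)*(-3*(-5)) = -7*15 = -105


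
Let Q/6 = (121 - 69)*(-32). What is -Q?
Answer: 9984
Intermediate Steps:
Q = -9984 (Q = 6*((121 - 69)*(-32)) = 6*(52*(-32)) = 6*(-1664) = -9984)
-Q = -1*(-9984) = 9984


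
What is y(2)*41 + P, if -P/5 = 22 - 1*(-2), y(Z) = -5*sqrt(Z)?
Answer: -120 - 205*sqrt(2) ≈ -409.91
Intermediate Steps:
P = -120 (P = -5*(22 - 1*(-2)) = -5*(22 + 2) = -5*24 = -120)
y(2)*41 + P = -5*sqrt(2)*41 - 120 = -205*sqrt(2) - 120 = -120 - 205*sqrt(2)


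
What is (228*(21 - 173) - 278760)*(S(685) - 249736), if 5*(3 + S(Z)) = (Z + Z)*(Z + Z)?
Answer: -39377899656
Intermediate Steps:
S(Z) = -3 + 4*Z²/5 (S(Z) = -3 + ((Z + Z)*(Z + Z))/5 = -3 + ((2*Z)*(2*Z))/5 = -3 + (4*Z²)/5 = -3 + 4*Z²/5)
(228*(21 - 173) - 278760)*(S(685) - 249736) = (228*(21 - 173) - 278760)*((-3 + (⅘)*685²) - 249736) = (228*(-152) - 278760)*((-3 + (⅘)*469225) - 249736) = (-34656 - 278760)*((-3 + 375380) - 249736) = -313416*(375377 - 249736) = -313416*125641 = -39377899656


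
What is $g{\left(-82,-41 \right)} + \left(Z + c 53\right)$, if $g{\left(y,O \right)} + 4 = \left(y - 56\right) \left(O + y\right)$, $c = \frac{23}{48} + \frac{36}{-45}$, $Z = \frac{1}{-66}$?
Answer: $\frac{14918623}{880} \approx 16953.0$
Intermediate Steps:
$Z = - \frac{1}{66} \approx -0.015152$
$c = - \frac{77}{240}$ ($c = 23 \cdot \frac{1}{48} + 36 \left(- \frac{1}{45}\right) = \frac{23}{48} - \frac{4}{5} = - \frac{77}{240} \approx -0.32083$)
$g{\left(y,O \right)} = -4 + \left(-56 + y\right) \left(O + y\right)$ ($g{\left(y,O \right)} = -4 + \left(y - 56\right) \left(O + y\right) = -4 + \left(-56 + y\right) \left(O + y\right)$)
$g{\left(-82,-41 \right)} + \left(Z + c 53\right) = \left(-4 + \left(-82\right)^{2} - -2296 - -4592 - -3362\right) - \frac{14977}{880} = \left(-4 + 6724 + 2296 + 4592 + 3362\right) - \frac{14977}{880} = 16970 - \frac{14977}{880} = \frac{14918623}{880}$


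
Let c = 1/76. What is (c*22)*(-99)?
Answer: -1089/38 ≈ -28.658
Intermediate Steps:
c = 1/76 ≈ 0.013158
(c*22)*(-99) = ((1/76)*22)*(-99) = (11/38)*(-99) = -1089/38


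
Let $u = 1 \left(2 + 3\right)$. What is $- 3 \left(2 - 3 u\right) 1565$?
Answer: $61035$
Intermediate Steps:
$u = 5$ ($u = 1 \cdot 5 = 5$)
$- 3 \left(2 - 3 u\right) 1565 = - 3 \left(2 - 15\right) 1565 = - 3 \left(\left(-13\right) 1565\right) = \left(-3\right) \left(-20345\right) = 61035$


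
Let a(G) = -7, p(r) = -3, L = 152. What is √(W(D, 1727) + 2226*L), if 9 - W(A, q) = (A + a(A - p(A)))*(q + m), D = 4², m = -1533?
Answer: √336615 ≈ 580.19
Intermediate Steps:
D = 16
W(A, q) = 9 - (-1533 + q)*(-7 + A) (W(A, q) = 9 - (A - 7)*(q - 1533) = 9 - (-7 + A)*(-1533 + q) = 9 - (-1533 + q)*(-7 + A))
√(W(D, 1727) + 2226*L) = √((-10722 + 7*1727 + 1533*16 - 1*16*1727) + 2226*152) = √((-10722 + 12089 + 24528 - 27632) + 338352) = √(-1737 + 338352) = √336615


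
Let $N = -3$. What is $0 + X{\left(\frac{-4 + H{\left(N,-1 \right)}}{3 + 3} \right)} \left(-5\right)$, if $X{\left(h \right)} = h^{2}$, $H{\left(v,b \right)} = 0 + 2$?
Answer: $- \frac{5}{9} \approx -0.55556$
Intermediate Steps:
$H{\left(v,b \right)} = 2$
$0 + X{\left(\frac{-4 + H{\left(N,-1 \right)}}{3 + 3} \right)} \left(-5\right) = 0 + \left(\frac{-4 + 2}{3 + 3}\right)^{2} \left(-5\right) = 0 + \left(- \frac{2}{6}\right)^{2} \left(-5\right) = 0 + \left(\left(-2\right) \frac{1}{6}\right)^{2} \left(-5\right) = 0 + \left(- \frac{1}{3}\right)^{2} \left(-5\right) = 0 + \frac{1}{9} \left(-5\right) = 0 - \frac{5}{9} = - \frac{5}{9}$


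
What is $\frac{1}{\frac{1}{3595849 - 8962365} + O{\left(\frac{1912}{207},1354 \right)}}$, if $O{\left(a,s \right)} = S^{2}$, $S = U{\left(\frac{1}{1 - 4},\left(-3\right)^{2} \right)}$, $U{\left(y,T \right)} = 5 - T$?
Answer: $\frac{5366516}{85864255} \approx 0.0625$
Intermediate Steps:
$S = -4$ ($S = 5 - \left(-3\right)^{2} = 5 - 9 = -4$)
$O{\left(a,s \right)} = 16$ ($O{\left(a,s \right)} = \left(-4\right)^{2} = 16$)
$\frac{1}{\frac{1}{3595849 - 8962365} + O{\left(\frac{1912}{207},1354 \right)}} = \frac{1}{\frac{1}{3595849 - 8962365} + 16} = \frac{1}{\frac{1}{-5366516} + 16} = \frac{1}{- \frac{1}{5366516} + 16} = \frac{1}{\frac{85864255}{5366516}} = \frac{5366516}{85864255}$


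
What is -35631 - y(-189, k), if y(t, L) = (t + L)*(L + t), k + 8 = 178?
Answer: -35992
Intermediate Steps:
k = 170 (k = -8 + 178 = 170)
y(t, L) = (L + t)² (y(t, L) = (L + t)*(L + t) = (L + t)²)
-35631 - y(-189, k) = -35631 - (170 - 189)² = -35631 - 1*(-19)² = -35631 - 1*361 = -35631 - 361 = -35992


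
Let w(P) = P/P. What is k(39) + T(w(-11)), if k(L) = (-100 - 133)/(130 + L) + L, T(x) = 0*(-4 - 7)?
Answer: 6358/169 ≈ 37.621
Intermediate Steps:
w(P) = 1
T(x) = 0 (T(x) = 0*(-11) = 0)
k(L) = L - 233/(130 + L) (k(L) = -233/(130 + L) + L = L - 233/(130 + L))
k(39) + T(w(-11)) = (-233 + 39**2 + 130*39)/(130 + 39) + 0 = (-233 + 1521 + 5070)/169 + 0 = (1/169)*6358 + 0 = 6358/169 + 0 = 6358/169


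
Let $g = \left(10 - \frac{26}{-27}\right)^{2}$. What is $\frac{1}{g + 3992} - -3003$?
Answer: $\frac{9002346081}{2997784} \approx 3003.0$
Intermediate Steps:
$g = \frac{87616}{729}$ ($g = \left(10 - - \frac{26}{27}\right)^{2} = \left(10 + \frac{26}{27}\right)^{2} = \left(\frac{296}{27}\right)^{2} = \frac{87616}{729} \approx 120.19$)
$\frac{1}{g + 3992} - -3003 = \frac{1}{\frac{87616}{729} + 3992} - -3003 = \frac{1}{\frac{2997784}{729}} + 3003 = \frac{729}{2997784} + 3003 = \frac{9002346081}{2997784}$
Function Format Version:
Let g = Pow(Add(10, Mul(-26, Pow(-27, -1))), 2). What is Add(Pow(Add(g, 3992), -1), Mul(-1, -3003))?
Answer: Rational(9002346081, 2997784) ≈ 3003.0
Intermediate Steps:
g = Rational(87616, 729) (g = Pow(Add(10, Mul(-26, Rational(-1, 27))), 2) = Pow(Add(10, Rational(26, 27)), 2) = Pow(Rational(296, 27), 2) = Rational(87616, 729) ≈ 120.19)
Add(Pow(Add(g, 3992), -1), Mul(-1, -3003)) = Add(Pow(Add(Rational(87616, 729), 3992), -1), Mul(-1, -3003)) = Add(Pow(Rational(2997784, 729), -1), 3003) = Add(Rational(729, 2997784), 3003) = Rational(9002346081, 2997784)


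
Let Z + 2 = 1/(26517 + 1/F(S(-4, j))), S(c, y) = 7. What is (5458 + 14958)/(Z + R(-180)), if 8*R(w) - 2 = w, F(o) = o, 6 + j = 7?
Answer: -1894808960/2250639 ≈ -841.90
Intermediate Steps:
j = 1 (j = -6 + 7 = 1)
R(w) = ¼ + w/8
Z = -371233/185620 (Z = -2 + 1/(26517 + 1/7) = -2 + 1/(26517 + ⅐) = -2 + 1/(185620/7) = -2 + 7/185620 = -371233/185620 ≈ -2.0000)
(5458 + 14958)/(Z + R(-180)) = (5458 + 14958)/(-371233/185620 + (¼ + (⅛)*(-180))) = 20416/(-371233/185620 + (¼ - 45/2)) = 20416/(-371233/185620 - 89/4) = 20416/(-2250639/92810) = 20416*(-92810/2250639) = -1894808960/2250639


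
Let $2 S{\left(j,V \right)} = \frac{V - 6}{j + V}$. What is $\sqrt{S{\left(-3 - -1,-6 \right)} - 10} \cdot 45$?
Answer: $\frac{45 i \sqrt{37}}{2} \approx 136.86 i$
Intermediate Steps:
$S{\left(j,V \right)} = \frac{-6 + V}{2 \left(V + j\right)}$ ($S{\left(j,V \right)} = \frac{\left(V - 6\right) \frac{1}{j + V}}{2} = \frac{\left(-6 + V\right) \frac{1}{V + j}}{2} = \frac{\frac{1}{V + j} \left(-6 + V\right)}{2} = \frac{-6 + V}{2 \left(V + j\right)}$)
$\sqrt{S{\left(-3 - -1,-6 \right)} - 10} \cdot 45 = \sqrt{\frac{-3 + \frac{1}{2} \left(-6\right)}{-6 - 2} - 10} \cdot 45 = \sqrt{\frac{-3 - 3}{-6 + \left(-3 + 1\right)} - 10} \cdot 45 = \sqrt{\frac{1}{-6 - 2} \left(-6\right) - 10} \cdot 45 = \sqrt{\frac{1}{-8} \left(-6\right) - 10} \cdot 45 = \sqrt{\left(- \frac{1}{8}\right) \left(-6\right) - 10} \cdot 45 = \sqrt{\frac{3}{4} - 10} \cdot 45 = \sqrt{- \frac{37}{4}} \cdot 45 = \frac{i \sqrt{37}}{2} \cdot 45 = \frac{45 i \sqrt{37}}{2}$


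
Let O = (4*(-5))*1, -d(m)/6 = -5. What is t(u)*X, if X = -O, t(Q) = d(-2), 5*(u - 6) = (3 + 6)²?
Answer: 600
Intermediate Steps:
d(m) = 30 (d(m) = -6*(-5) = 30)
u = 111/5 (u = 6 + (3 + 6)²/5 = 6 + (⅕)*9² = 6 + (⅕)*81 = 6 + 81/5 = 111/5 ≈ 22.200)
O = -20 (O = -20*1 = -20)
t(Q) = 30
X = 20 (X = -1*(-20) = 20)
t(u)*X = 30*20 = 600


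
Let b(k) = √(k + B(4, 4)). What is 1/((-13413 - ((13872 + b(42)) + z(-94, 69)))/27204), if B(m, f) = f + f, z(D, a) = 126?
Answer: -745688844/751362871 + 136020*√2/751362871 ≈ -0.99219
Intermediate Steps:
B(m, f) = 2*f
b(k) = √(8 + k) (b(k) = √(k + 2*4) = √(k + 8) = √(8 + k))
1/((-13413 - ((13872 + b(42)) + z(-94, 69)))/27204) = 1/((-13413 - ((13872 + √(8 + 42)) + 126))/27204) = 1/((-13413 - ((13872 + √50) + 126))*(1/27204)) = 1/((-13413 - ((13872 + 5*√2) + 126))*(1/27204)) = 1/((-13413 - (13998 + 5*√2))*(1/27204)) = 1/((-13413 + (-13998 - 5*√2))*(1/27204)) = 1/((-27411 - 5*√2)*(1/27204)) = 1/(-9137/9068 - 5*√2/27204)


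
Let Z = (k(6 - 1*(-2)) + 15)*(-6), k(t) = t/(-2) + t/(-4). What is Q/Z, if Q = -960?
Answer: 160/9 ≈ 17.778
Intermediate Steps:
k(t) = -3*t/4 (k(t) = t*(-½) + t*(-¼) = -t/2 - t/4 = -3*t/4)
Z = -54 (Z = (-3*(6 - 1*(-2))/4 + 15)*(-6) = (-3*(6 + 2)/4 + 15)*(-6) = (-¾*8 + 15)*(-6) = (-6 + 15)*(-6) = 9*(-6) = -54)
Q/Z = -960/(-54) = -960*(-1/54) = 160/9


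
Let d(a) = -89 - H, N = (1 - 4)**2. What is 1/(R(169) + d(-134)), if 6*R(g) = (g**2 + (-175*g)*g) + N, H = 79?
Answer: -2/1656871 ≈ -1.2071e-6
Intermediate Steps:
N = 9 (N = (-3)**2 = 9)
d(a) = -168 (d(a) = -89 - 1*79 = -89 - 79 = -168)
R(g) = 3/2 - 29*g**2 (R(g) = ((g**2 + (-175*g)*g) + 9)/6 = ((g**2 - 175*g**2) + 9)/6 = (-174*g**2 + 9)/6 = (9 - 174*g**2)/6 = 3/2 - 29*g**2)
1/(R(169) + d(-134)) = 1/((3/2 - 29*169**2) - 168) = 1/((3/2 - 29*28561) - 168) = 1/((3/2 - 828269) - 168) = 1/(-1656535/2 - 168) = 1/(-1656871/2) = -2/1656871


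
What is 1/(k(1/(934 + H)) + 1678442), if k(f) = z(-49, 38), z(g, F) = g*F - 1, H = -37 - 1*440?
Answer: 1/1676579 ≈ 5.9645e-7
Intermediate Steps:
H = -477 (H = -37 - 440 = -477)
z(g, F) = -1 + F*g (z(g, F) = F*g - 1 = -1 + F*g)
k(f) = -1863 (k(f) = -1 + 38*(-49) = -1 - 1862 = -1863)
1/(k(1/(934 + H)) + 1678442) = 1/(-1863 + 1678442) = 1/1676579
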